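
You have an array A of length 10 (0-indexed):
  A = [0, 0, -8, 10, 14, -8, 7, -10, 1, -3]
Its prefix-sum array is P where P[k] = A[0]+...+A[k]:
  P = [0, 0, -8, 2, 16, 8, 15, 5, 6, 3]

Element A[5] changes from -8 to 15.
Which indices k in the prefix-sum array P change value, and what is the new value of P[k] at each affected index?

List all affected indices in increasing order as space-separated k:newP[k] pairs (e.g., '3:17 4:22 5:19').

P[k] = A[0] + ... + A[k]
P[k] includes A[5] iff k >= 5
Affected indices: 5, 6, ..., 9; delta = 23
  P[5]: 8 + 23 = 31
  P[6]: 15 + 23 = 38
  P[7]: 5 + 23 = 28
  P[8]: 6 + 23 = 29
  P[9]: 3 + 23 = 26

Answer: 5:31 6:38 7:28 8:29 9:26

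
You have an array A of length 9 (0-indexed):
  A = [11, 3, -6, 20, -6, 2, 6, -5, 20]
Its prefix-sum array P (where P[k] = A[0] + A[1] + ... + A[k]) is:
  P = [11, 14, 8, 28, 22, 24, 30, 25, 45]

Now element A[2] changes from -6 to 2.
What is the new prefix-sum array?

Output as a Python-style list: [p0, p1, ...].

Answer: [11, 14, 16, 36, 30, 32, 38, 33, 53]

Derivation:
Change: A[2] -6 -> 2, delta = 8
P[k] for k < 2: unchanged (A[2] not included)
P[k] for k >= 2: shift by delta = 8
  P[0] = 11 + 0 = 11
  P[1] = 14 + 0 = 14
  P[2] = 8 + 8 = 16
  P[3] = 28 + 8 = 36
  P[4] = 22 + 8 = 30
  P[5] = 24 + 8 = 32
  P[6] = 30 + 8 = 38
  P[7] = 25 + 8 = 33
  P[8] = 45 + 8 = 53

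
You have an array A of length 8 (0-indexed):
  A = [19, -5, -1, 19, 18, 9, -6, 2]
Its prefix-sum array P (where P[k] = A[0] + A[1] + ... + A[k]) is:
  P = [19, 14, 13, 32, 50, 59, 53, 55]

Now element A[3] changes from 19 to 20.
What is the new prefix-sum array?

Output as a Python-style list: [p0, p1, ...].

Answer: [19, 14, 13, 33, 51, 60, 54, 56]

Derivation:
Change: A[3] 19 -> 20, delta = 1
P[k] for k < 3: unchanged (A[3] not included)
P[k] for k >= 3: shift by delta = 1
  P[0] = 19 + 0 = 19
  P[1] = 14 + 0 = 14
  P[2] = 13 + 0 = 13
  P[3] = 32 + 1 = 33
  P[4] = 50 + 1 = 51
  P[5] = 59 + 1 = 60
  P[6] = 53 + 1 = 54
  P[7] = 55 + 1 = 56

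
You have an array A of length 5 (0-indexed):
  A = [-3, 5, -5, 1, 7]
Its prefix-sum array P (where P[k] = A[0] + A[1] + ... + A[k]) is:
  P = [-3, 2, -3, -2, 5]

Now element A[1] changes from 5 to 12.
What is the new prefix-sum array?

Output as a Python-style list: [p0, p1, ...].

Answer: [-3, 9, 4, 5, 12]

Derivation:
Change: A[1] 5 -> 12, delta = 7
P[k] for k < 1: unchanged (A[1] not included)
P[k] for k >= 1: shift by delta = 7
  P[0] = -3 + 0 = -3
  P[1] = 2 + 7 = 9
  P[2] = -3 + 7 = 4
  P[3] = -2 + 7 = 5
  P[4] = 5 + 7 = 12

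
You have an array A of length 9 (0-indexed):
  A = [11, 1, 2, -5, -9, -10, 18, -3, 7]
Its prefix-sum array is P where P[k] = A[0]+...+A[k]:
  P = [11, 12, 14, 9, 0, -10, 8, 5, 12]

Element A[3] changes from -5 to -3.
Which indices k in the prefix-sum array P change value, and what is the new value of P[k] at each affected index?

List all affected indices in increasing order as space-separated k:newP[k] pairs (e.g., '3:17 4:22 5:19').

Answer: 3:11 4:2 5:-8 6:10 7:7 8:14

Derivation:
P[k] = A[0] + ... + A[k]
P[k] includes A[3] iff k >= 3
Affected indices: 3, 4, ..., 8; delta = 2
  P[3]: 9 + 2 = 11
  P[4]: 0 + 2 = 2
  P[5]: -10 + 2 = -8
  P[6]: 8 + 2 = 10
  P[7]: 5 + 2 = 7
  P[8]: 12 + 2 = 14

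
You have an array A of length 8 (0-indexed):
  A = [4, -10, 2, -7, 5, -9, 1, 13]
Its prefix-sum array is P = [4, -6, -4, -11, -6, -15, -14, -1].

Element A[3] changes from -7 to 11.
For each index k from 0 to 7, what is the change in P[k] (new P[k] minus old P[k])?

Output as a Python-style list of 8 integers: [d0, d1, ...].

Answer: [0, 0, 0, 18, 18, 18, 18, 18]

Derivation:
Element change: A[3] -7 -> 11, delta = 18
For k < 3: P[k] unchanged, delta_P[k] = 0
For k >= 3: P[k] shifts by exactly 18
Delta array: [0, 0, 0, 18, 18, 18, 18, 18]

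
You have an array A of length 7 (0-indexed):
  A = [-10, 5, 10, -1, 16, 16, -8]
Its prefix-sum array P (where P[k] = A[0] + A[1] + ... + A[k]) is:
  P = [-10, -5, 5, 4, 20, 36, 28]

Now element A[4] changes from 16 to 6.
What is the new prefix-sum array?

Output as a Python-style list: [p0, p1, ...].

Answer: [-10, -5, 5, 4, 10, 26, 18]

Derivation:
Change: A[4] 16 -> 6, delta = -10
P[k] for k < 4: unchanged (A[4] not included)
P[k] for k >= 4: shift by delta = -10
  P[0] = -10 + 0 = -10
  P[1] = -5 + 0 = -5
  P[2] = 5 + 0 = 5
  P[3] = 4 + 0 = 4
  P[4] = 20 + -10 = 10
  P[5] = 36 + -10 = 26
  P[6] = 28 + -10 = 18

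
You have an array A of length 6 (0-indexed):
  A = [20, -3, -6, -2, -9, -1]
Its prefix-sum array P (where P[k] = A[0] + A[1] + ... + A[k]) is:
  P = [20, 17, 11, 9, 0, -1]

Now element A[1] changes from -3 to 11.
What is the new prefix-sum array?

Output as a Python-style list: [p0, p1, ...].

Change: A[1] -3 -> 11, delta = 14
P[k] for k < 1: unchanged (A[1] not included)
P[k] for k >= 1: shift by delta = 14
  P[0] = 20 + 0 = 20
  P[1] = 17 + 14 = 31
  P[2] = 11 + 14 = 25
  P[3] = 9 + 14 = 23
  P[4] = 0 + 14 = 14
  P[5] = -1 + 14 = 13

Answer: [20, 31, 25, 23, 14, 13]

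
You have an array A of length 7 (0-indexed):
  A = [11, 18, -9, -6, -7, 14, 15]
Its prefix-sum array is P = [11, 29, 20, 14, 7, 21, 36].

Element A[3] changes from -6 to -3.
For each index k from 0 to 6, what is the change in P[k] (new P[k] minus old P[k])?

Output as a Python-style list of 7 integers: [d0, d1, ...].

Element change: A[3] -6 -> -3, delta = 3
For k < 3: P[k] unchanged, delta_P[k] = 0
For k >= 3: P[k] shifts by exactly 3
Delta array: [0, 0, 0, 3, 3, 3, 3]

Answer: [0, 0, 0, 3, 3, 3, 3]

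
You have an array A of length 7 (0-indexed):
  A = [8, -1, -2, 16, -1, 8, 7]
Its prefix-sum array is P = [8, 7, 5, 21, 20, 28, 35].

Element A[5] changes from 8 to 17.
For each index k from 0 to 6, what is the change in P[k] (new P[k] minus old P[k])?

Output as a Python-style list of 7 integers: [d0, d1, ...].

Answer: [0, 0, 0, 0, 0, 9, 9]

Derivation:
Element change: A[5] 8 -> 17, delta = 9
For k < 5: P[k] unchanged, delta_P[k] = 0
For k >= 5: P[k] shifts by exactly 9
Delta array: [0, 0, 0, 0, 0, 9, 9]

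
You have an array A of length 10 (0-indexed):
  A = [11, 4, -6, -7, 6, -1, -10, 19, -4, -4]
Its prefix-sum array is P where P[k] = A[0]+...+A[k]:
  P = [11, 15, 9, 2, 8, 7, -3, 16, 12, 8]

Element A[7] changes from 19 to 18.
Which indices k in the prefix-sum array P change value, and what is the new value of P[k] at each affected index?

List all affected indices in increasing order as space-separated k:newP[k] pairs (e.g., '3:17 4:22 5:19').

Answer: 7:15 8:11 9:7

Derivation:
P[k] = A[0] + ... + A[k]
P[k] includes A[7] iff k >= 7
Affected indices: 7, 8, ..., 9; delta = -1
  P[7]: 16 + -1 = 15
  P[8]: 12 + -1 = 11
  P[9]: 8 + -1 = 7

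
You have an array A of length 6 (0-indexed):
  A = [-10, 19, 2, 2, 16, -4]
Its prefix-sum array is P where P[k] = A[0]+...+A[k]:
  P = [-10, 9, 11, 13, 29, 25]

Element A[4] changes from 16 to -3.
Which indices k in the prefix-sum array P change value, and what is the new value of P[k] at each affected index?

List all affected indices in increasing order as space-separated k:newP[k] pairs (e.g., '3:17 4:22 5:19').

P[k] = A[0] + ... + A[k]
P[k] includes A[4] iff k >= 4
Affected indices: 4, 5, ..., 5; delta = -19
  P[4]: 29 + -19 = 10
  P[5]: 25 + -19 = 6

Answer: 4:10 5:6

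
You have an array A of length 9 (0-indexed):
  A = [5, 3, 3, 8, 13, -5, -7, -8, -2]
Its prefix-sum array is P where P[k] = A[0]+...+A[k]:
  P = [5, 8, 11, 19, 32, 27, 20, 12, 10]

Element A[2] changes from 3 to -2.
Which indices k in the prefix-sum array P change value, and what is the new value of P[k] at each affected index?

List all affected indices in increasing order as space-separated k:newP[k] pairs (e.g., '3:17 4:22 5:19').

Answer: 2:6 3:14 4:27 5:22 6:15 7:7 8:5

Derivation:
P[k] = A[0] + ... + A[k]
P[k] includes A[2] iff k >= 2
Affected indices: 2, 3, ..., 8; delta = -5
  P[2]: 11 + -5 = 6
  P[3]: 19 + -5 = 14
  P[4]: 32 + -5 = 27
  P[5]: 27 + -5 = 22
  P[6]: 20 + -5 = 15
  P[7]: 12 + -5 = 7
  P[8]: 10 + -5 = 5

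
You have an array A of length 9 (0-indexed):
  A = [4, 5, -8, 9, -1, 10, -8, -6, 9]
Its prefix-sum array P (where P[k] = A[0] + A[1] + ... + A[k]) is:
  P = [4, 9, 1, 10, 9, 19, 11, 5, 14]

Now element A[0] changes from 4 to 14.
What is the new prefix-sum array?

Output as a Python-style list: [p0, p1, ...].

Answer: [14, 19, 11, 20, 19, 29, 21, 15, 24]

Derivation:
Change: A[0] 4 -> 14, delta = 10
P[k] for k < 0: unchanged (A[0] not included)
P[k] for k >= 0: shift by delta = 10
  P[0] = 4 + 10 = 14
  P[1] = 9 + 10 = 19
  P[2] = 1 + 10 = 11
  P[3] = 10 + 10 = 20
  P[4] = 9 + 10 = 19
  P[5] = 19 + 10 = 29
  P[6] = 11 + 10 = 21
  P[7] = 5 + 10 = 15
  P[8] = 14 + 10 = 24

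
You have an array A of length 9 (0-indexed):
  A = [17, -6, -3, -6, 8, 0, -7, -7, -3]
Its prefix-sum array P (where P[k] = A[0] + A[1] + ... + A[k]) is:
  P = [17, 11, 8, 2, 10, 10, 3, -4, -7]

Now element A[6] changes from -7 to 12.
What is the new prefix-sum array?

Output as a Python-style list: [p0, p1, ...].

Answer: [17, 11, 8, 2, 10, 10, 22, 15, 12]

Derivation:
Change: A[6] -7 -> 12, delta = 19
P[k] for k < 6: unchanged (A[6] not included)
P[k] for k >= 6: shift by delta = 19
  P[0] = 17 + 0 = 17
  P[1] = 11 + 0 = 11
  P[2] = 8 + 0 = 8
  P[3] = 2 + 0 = 2
  P[4] = 10 + 0 = 10
  P[5] = 10 + 0 = 10
  P[6] = 3 + 19 = 22
  P[7] = -4 + 19 = 15
  P[8] = -7 + 19 = 12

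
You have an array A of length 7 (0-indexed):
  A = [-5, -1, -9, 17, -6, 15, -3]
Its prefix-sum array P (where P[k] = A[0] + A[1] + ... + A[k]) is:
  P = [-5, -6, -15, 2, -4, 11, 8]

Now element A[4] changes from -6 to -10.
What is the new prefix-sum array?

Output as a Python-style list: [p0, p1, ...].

Answer: [-5, -6, -15, 2, -8, 7, 4]

Derivation:
Change: A[4] -6 -> -10, delta = -4
P[k] for k < 4: unchanged (A[4] not included)
P[k] for k >= 4: shift by delta = -4
  P[0] = -5 + 0 = -5
  P[1] = -6 + 0 = -6
  P[2] = -15 + 0 = -15
  P[3] = 2 + 0 = 2
  P[4] = -4 + -4 = -8
  P[5] = 11 + -4 = 7
  P[6] = 8 + -4 = 4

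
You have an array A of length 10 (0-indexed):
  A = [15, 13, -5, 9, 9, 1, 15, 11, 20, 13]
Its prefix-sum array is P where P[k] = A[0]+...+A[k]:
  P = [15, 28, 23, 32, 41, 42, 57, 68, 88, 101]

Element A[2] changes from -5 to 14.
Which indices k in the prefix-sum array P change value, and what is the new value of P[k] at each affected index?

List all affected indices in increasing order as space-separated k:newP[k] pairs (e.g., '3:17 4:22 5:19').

P[k] = A[0] + ... + A[k]
P[k] includes A[2] iff k >= 2
Affected indices: 2, 3, ..., 9; delta = 19
  P[2]: 23 + 19 = 42
  P[3]: 32 + 19 = 51
  P[4]: 41 + 19 = 60
  P[5]: 42 + 19 = 61
  P[6]: 57 + 19 = 76
  P[7]: 68 + 19 = 87
  P[8]: 88 + 19 = 107
  P[9]: 101 + 19 = 120

Answer: 2:42 3:51 4:60 5:61 6:76 7:87 8:107 9:120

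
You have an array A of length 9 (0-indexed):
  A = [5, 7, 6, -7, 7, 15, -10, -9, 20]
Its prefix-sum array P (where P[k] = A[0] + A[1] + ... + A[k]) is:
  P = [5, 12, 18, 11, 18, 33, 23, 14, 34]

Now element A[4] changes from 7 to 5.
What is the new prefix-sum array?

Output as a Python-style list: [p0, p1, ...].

Change: A[4] 7 -> 5, delta = -2
P[k] for k < 4: unchanged (A[4] not included)
P[k] for k >= 4: shift by delta = -2
  P[0] = 5 + 0 = 5
  P[1] = 12 + 0 = 12
  P[2] = 18 + 0 = 18
  P[3] = 11 + 0 = 11
  P[4] = 18 + -2 = 16
  P[5] = 33 + -2 = 31
  P[6] = 23 + -2 = 21
  P[7] = 14 + -2 = 12
  P[8] = 34 + -2 = 32

Answer: [5, 12, 18, 11, 16, 31, 21, 12, 32]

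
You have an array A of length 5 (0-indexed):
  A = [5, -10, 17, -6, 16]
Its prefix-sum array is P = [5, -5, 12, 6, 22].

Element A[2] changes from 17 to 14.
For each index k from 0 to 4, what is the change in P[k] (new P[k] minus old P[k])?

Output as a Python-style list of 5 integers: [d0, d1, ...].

Element change: A[2] 17 -> 14, delta = -3
For k < 2: P[k] unchanged, delta_P[k] = 0
For k >= 2: P[k] shifts by exactly -3
Delta array: [0, 0, -3, -3, -3]

Answer: [0, 0, -3, -3, -3]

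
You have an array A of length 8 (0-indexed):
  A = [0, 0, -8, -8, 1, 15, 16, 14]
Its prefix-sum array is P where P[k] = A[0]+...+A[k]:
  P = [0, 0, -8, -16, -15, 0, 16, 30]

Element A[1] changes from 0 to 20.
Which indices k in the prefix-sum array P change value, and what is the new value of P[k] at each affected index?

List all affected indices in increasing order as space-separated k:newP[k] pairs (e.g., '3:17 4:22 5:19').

P[k] = A[0] + ... + A[k]
P[k] includes A[1] iff k >= 1
Affected indices: 1, 2, ..., 7; delta = 20
  P[1]: 0 + 20 = 20
  P[2]: -8 + 20 = 12
  P[3]: -16 + 20 = 4
  P[4]: -15 + 20 = 5
  P[5]: 0 + 20 = 20
  P[6]: 16 + 20 = 36
  P[7]: 30 + 20 = 50

Answer: 1:20 2:12 3:4 4:5 5:20 6:36 7:50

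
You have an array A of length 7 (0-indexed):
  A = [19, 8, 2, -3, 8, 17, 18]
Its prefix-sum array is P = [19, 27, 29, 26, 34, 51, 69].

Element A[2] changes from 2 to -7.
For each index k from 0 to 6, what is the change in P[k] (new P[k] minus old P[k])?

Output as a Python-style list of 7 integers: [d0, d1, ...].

Answer: [0, 0, -9, -9, -9, -9, -9]

Derivation:
Element change: A[2] 2 -> -7, delta = -9
For k < 2: P[k] unchanged, delta_P[k] = 0
For k >= 2: P[k] shifts by exactly -9
Delta array: [0, 0, -9, -9, -9, -9, -9]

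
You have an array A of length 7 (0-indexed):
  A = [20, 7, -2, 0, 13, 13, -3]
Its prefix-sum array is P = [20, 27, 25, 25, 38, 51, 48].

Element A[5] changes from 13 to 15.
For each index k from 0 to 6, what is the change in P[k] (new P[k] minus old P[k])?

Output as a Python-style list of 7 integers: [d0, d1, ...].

Answer: [0, 0, 0, 0, 0, 2, 2]

Derivation:
Element change: A[5] 13 -> 15, delta = 2
For k < 5: P[k] unchanged, delta_P[k] = 0
For k >= 5: P[k] shifts by exactly 2
Delta array: [0, 0, 0, 0, 0, 2, 2]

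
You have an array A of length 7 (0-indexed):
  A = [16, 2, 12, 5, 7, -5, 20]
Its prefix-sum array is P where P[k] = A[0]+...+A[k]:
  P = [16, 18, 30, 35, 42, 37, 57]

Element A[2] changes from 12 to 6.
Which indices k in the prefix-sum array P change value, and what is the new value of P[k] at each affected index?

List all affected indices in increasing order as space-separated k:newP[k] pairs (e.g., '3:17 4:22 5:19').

Answer: 2:24 3:29 4:36 5:31 6:51

Derivation:
P[k] = A[0] + ... + A[k]
P[k] includes A[2] iff k >= 2
Affected indices: 2, 3, ..., 6; delta = -6
  P[2]: 30 + -6 = 24
  P[3]: 35 + -6 = 29
  P[4]: 42 + -6 = 36
  P[5]: 37 + -6 = 31
  P[6]: 57 + -6 = 51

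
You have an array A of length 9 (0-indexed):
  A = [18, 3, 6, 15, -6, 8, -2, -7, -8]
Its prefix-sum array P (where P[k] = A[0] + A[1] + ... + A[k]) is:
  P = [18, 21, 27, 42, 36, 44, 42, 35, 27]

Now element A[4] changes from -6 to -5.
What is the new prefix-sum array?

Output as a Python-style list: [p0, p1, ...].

Answer: [18, 21, 27, 42, 37, 45, 43, 36, 28]

Derivation:
Change: A[4] -6 -> -5, delta = 1
P[k] for k < 4: unchanged (A[4] not included)
P[k] for k >= 4: shift by delta = 1
  P[0] = 18 + 0 = 18
  P[1] = 21 + 0 = 21
  P[2] = 27 + 0 = 27
  P[3] = 42 + 0 = 42
  P[4] = 36 + 1 = 37
  P[5] = 44 + 1 = 45
  P[6] = 42 + 1 = 43
  P[7] = 35 + 1 = 36
  P[8] = 27 + 1 = 28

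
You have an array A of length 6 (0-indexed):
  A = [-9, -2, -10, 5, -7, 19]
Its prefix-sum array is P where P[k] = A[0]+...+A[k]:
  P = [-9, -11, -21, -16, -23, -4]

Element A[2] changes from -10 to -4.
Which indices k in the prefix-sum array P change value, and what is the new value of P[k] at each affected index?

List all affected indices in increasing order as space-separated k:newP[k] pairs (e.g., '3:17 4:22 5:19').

Answer: 2:-15 3:-10 4:-17 5:2

Derivation:
P[k] = A[0] + ... + A[k]
P[k] includes A[2] iff k >= 2
Affected indices: 2, 3, ..., 5; delta = 6
  P[2]: -21 + 6 = -15
  P[3]: -16 + 6 = -10
  P[4]: -23 + 6 = -17
  P[5]: -4 + 6 = 2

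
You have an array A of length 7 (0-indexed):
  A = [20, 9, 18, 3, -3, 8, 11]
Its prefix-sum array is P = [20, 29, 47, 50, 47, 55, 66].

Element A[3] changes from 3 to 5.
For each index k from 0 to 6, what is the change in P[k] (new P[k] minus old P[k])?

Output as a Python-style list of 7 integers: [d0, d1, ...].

Answer: [0, 0, 0, 2, 2, 2, 2]

Derivation:
Element change: A[3] 3 -> 5, delta = 2
For k < 3: P[k] unchanged, delta_P[k] = 0
For k >= 3: P[k] shifts by exactly 2
Delta array: [0, 0, 0, 2, 2, 2, 2]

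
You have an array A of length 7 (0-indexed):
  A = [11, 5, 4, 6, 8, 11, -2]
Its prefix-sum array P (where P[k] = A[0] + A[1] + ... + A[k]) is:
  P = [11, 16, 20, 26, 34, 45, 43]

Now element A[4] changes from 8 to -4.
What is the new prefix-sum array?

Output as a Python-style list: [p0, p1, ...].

Answer: [11, 16, 20, 26, 22, 33, 31]

Derivation:
Change: A[4] 8 -> -4, delta = -12
P[k] for k < 4: unchanged (A[4] not included)
P[k] for k >= 4: shift by delta = -12
  P[0] = 11 + 0 = 11
  P[1] = 16 + 0 = 16
  P[2] = 20 + 0 = 20
  P[3] = 26 + 0 = 26
  P[4] = 34 + -12 = 22
  P[5] = 45 + -12 = 33
  P[6] = 43 + -12 = 31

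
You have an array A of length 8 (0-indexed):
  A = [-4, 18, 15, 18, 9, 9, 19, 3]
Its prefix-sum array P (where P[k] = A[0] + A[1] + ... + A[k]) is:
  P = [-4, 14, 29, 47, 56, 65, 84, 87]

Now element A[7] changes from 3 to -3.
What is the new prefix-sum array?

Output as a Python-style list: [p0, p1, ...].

Change: A[7] 3 -> -3, delta = -6
P[k] for k < 7: unchanged (A[7] not included)
P[k] for k >= 7: shift by delta = -6
  P[0] = -4 + 0 = -4
  P[1] = 14 + 0 = 14
  P[2] = 29 + 0 = 29
  P[3] = 47 + 0 = 47
  P[4] = 56 + 0 = 56
  P[5] = 65 + 0 = 65
  P[6] = 84 + 0 = 84
  P[7] = 87 + -6 = 81

Answer: [-4, 14, 29, 47, 56, 65, 84, 81]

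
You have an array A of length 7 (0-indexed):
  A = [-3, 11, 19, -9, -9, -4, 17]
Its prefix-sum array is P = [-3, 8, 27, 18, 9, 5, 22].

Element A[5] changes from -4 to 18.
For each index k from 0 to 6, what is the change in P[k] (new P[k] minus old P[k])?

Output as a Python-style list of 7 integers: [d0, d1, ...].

Element change: A[5] -4 -> 18, delta = 22
For k < 5: P[k] unchanged, delta_P[k] = 0
For k >= 5: P[k] shifts by exactly 22
Delta array: [0, 0, 0, 0, 0, 22, 22]

Answer: [0, 0, 0, 0, 0, 22, 22]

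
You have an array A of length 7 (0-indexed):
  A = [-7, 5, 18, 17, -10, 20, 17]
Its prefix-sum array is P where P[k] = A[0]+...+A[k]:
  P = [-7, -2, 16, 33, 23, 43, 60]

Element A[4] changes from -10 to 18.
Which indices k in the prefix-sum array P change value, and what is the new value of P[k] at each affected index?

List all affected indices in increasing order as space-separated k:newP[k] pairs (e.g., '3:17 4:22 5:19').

Answer: 4:51 5:71 6:88

Derivation:
P[k] = A[0] + ... + A[k]
P[k] includes A[4] iff k >= 4
Affected indices: 4, 5, ..., 6; delta = 28
  P[4]: 23 + 28 = 51
  P[5]: 43 + 28 = 71
  P[6]: 60 + 28 = 88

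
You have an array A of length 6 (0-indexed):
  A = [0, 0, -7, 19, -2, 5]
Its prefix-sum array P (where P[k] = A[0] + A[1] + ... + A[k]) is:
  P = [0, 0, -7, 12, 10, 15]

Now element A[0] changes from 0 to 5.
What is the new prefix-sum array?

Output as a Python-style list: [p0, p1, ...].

Change: A[0] 0 -> 5, delta = 5
P[k] for k < 0: unchanged (A[0] not included)
P[k] for k >= 0: shift by delta = 5
  P[0] = 0 + 5 = 5
  P[1] = 0 + 5 = 5
  P[2] = -7 + 5 = -2
  P[3] = 12 + 5 = 17
  P[4] = 10 + 5 = 15
  P[5] = 15 + 5 = 20

Answer: [5, 5, -2, 17, 15, 20]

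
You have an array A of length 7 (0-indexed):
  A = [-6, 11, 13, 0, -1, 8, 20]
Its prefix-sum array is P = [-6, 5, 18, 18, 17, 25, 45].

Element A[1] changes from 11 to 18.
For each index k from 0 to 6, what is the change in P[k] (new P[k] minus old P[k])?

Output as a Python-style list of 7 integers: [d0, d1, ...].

Element change: A[1] 11 -> 18, delta = 7
For k < 1: P[k] unchanged, delta_P[k] = 0
For k >= 1: P[k] shifts by exactly 7
Delta array: [0, 7, 7, 7, 7, 7, 7]

Answer: [0, 7, 7, 7, 7, 7, 7]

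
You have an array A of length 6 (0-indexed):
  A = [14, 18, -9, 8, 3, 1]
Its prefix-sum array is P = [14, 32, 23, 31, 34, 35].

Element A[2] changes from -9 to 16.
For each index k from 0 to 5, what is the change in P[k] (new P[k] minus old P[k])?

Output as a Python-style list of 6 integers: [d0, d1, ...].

Element change: A[2] -9 -> 16, delta = 25
For k < 2: P[k] unchanged, delta_P[k] = 0
For k >= 2: P[k] shifts by exactly 25
Delta array: [0, 0, 25, 25, 25, 25]

Answer: [0, 0, 25, 25, 25, 25]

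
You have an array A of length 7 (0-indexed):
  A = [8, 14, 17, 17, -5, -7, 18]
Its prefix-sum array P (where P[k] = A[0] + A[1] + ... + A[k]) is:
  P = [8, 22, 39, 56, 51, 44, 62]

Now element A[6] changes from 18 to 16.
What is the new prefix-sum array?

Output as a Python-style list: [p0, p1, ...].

Change: A[6] 18 -> 16, delta = -2
P[k] for k < 6: unchanged (A[6] not included)
P[k] for k >= 6: shift by delta = -2
  P[0] = 8 + 0 = 8
  P[1] = 22 + 0 = 22
  P[2] = 39 + 0 = 39
  P[3] = 56 + 0 = 56
  P[4] = 51 + 0 = 51
  P[5] = 44 + 0 = 44
  P[6] = 62 + -2 = 60

Answer: [8, 22, 39, 56, 51, 44, 60]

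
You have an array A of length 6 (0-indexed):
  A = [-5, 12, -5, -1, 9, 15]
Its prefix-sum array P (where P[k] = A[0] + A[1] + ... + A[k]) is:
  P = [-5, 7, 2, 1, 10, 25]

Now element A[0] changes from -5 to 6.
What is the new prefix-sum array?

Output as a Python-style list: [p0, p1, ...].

Change: A[0] -5 -> 6, delta = 11
P[k] for k < 0: unchanged (A[0] not included)
P[k] for k >= 0: shift by delta = 11
  P[0] = -5 + 11 = 6
  P[1] = 7 + 11 = 18
  P[2] = 2 + 11 = 13
  P[3] = 1 + 11 = 12
  P[4] = 10 + 11 = 21
  P[5] = 25 + 11 = 36

Answer: [6, 18, 13, 12, 21, 36]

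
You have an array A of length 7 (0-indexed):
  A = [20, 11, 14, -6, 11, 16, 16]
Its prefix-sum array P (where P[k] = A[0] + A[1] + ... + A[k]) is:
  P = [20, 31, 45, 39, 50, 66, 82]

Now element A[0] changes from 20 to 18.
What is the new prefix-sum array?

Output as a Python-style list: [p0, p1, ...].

Change: A[0] 20 -> 18, delta = -2
P[k] for k < 0: unchanged (A[0] not included)
P[k] for k >= 0: shift by delta = -2
  P[0] = 20 + -2 = 18
  P[1] = 31 + -2 = 29
  P[2] = 45 + -2 = 43
  P[3] = 39 + -2 = 37
  P[4] = 50 + -2 = 48
  P[5] = 66 + -2 = 64
  P[6] = 82 + -2 = 80

Answer: [18, 29, 43, 37, 48, 64, 80]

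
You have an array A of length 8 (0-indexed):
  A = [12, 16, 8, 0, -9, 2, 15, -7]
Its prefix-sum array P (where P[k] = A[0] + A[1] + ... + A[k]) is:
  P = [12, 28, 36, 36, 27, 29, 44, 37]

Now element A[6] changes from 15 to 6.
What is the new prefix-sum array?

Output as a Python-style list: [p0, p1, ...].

Answer: [12, 28, 36, 36, 27, 29, 35, 28]

Derivation:
Change: A[6] 15 -> 6, delta = -9
P[k] for k < 6: unchanged (A[6] not included)
P[k] for k >= 6: shift by delta = -9
  P[0] = 12 + 0 = 12
  P[1] = 28 + 0 = 28
  P[2] = 36 + 0 = 36
  P[3] = 36 + 0 = 36
  P[4] = 27 + 0 = 27
  P[5] = 29 + 0 = 29
  P[6] = 44 + -9 = 35
  P[7] = 37 + -9 = 28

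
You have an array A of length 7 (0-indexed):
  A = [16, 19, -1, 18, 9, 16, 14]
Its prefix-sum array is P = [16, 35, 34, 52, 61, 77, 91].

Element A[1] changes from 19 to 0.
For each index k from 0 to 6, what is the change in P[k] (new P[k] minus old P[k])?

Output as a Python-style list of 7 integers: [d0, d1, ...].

Answer: [0, -19, -19, -19, -19, -19, -19]

Derivation:
Element change: A[1] 19 -> 0, delta = -19
For k < 1: P[k] unchanged, delta_P[k] = 0
For k >= 1: P[k] shifts by exactly -19
Delta array: [0, -19, -19, -19, -19, -19, -19]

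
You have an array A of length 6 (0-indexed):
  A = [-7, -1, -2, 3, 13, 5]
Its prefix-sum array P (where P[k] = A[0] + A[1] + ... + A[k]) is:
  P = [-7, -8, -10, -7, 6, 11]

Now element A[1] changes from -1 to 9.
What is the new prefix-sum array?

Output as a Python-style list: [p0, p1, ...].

Answer: [-7, 2, 0, 3, 16, 21]

Derivation:
Change: A[1] -1 -> 9, delta = 10
P[k] for k < 1: unchanged (A[1] not included)
P[k] for k >= 1: shift by delta = 10
  P[0] = -7 + 0 = -7
  P[1] = -8 + 10 = 2
  P[2] = -10 + 10 = 0
  P[3] = -7 + 10 = 3
  P[4] = 6 + 10 = 16
  P[5] = 11 + 10 = 21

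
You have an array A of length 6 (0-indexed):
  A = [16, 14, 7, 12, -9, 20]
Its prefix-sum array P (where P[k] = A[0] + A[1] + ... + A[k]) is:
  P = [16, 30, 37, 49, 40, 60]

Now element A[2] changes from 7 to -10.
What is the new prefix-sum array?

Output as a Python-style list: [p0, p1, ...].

Change: A[2] 7 -> -10, delta = -17
P[k] for k < 2: unchanged (A[2] not included)
P[k] for k >= 2: shift by delta = -17
  P[0] = 16 + 0 = 16
  P[1] = 30 + 0 = 30
  P[2] = 37 + -17 = 20
  P[3] = 49 + -17 = 32
  P[4] = 40 + -17 = 23
  P[5] = 60 + -17 = 43

Answer: [16, 30, 20, 32, 23, 43]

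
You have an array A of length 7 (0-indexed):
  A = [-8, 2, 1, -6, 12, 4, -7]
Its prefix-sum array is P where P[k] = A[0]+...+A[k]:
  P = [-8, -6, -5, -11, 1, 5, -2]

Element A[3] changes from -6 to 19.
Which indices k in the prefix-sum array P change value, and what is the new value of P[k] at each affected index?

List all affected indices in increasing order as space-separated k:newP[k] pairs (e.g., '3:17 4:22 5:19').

Answer: 3:14 4:26 5:30 6:23

Derivation:
P[k] = A[0] + ... + A[k]
P[k] includes A[3] iff k >= 3
Affected indices: 3, 4, ..., 6; delta = 25
  P[3]: -11 + 25 = 14
  P[4]: 1 + 25 = 26
  P[5]: 5 + 25 = 30
  P[6]: -2 + 25 = 23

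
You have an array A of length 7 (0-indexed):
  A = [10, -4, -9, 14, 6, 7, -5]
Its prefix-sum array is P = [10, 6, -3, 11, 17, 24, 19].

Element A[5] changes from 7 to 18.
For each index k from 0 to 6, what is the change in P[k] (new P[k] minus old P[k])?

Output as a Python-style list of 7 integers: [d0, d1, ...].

Answer: [0, 0, 0, 0, 0, 11, 11]

Derivation:
Element change: A[5] 7 -> 18, delta = 11
For k < 5: P[k] unchanged, delta_P[k] = 0
For k >= 5: P[k] shifts by exactly 11
Delta array: [0, 0, 0, 0, 0, 11, 11]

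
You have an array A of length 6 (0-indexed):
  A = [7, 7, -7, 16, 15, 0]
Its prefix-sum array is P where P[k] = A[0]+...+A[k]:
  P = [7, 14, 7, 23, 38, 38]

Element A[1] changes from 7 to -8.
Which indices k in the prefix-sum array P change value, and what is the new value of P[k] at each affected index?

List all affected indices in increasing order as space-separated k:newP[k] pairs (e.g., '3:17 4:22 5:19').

P[k] = A[0] + ... + A[k]
P[k] includes A[1] iff k >= 1
Affected indices: 1, 2, ..., 5; delta = -15
  P[1]: 14 + -15 = -1
  P[2]: 7 + -15 = -8
  P[3]: 23 + -15 = 8
  P[4]: 38 + -15 = 23
  P[5]: 38 + -15 = 23

Answer: 1:-1 2:-8 3:8 4:23 5:23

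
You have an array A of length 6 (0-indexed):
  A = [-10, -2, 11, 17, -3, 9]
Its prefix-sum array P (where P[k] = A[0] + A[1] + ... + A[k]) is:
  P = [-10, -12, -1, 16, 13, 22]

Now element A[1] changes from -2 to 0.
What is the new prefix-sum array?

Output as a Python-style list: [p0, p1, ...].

Change: A[1] -2 -> 0, delta = 2
P[k] for k < 1: unchanged (A[1] not included)
P[k] for k >= 1: shift by delta = 2
  P[0] = -10 + 0 = -10
  P[1] = -12 + 2 = -10
  P[2] = -1 + 2 = 1
  P[3] = 16 + 2 = 18
  P[4] = 13 + 2 = 15
  P[5] = 22 + 2 = 24

Answer: [-10, -10, 1, 18, 15, 24]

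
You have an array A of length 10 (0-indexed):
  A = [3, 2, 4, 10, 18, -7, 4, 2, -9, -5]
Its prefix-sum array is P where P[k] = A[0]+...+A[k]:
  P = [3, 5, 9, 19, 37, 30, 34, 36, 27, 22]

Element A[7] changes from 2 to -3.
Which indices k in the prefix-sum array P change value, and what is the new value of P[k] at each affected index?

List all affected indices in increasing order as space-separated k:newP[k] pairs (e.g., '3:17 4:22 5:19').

Answer: 7:31 8:22 9:17

Derivation:
P[k] = A[0] + ... + A[k]
P[k] includes A[7] iff k >= 7
Affected indices: 7, 8, ..., 9; delta = -5
  P[7]: 36 + -5 = 31
  P[8]: 27 + -5 = 22
  P[9]: 22 + -5 = 17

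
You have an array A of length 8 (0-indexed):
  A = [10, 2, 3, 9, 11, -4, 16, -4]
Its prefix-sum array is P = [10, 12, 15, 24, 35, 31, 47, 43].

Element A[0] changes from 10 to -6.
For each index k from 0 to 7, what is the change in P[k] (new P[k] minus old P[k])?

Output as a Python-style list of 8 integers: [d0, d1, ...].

Element change: A[0] 10 -> -6, delta = -16
For k < 0: P[k] unchanged, delta_P[k] = 0
For k >= 0: P[k] shifts by exactly -16
Delta array: [-16, -16, -16, -16, -16, -16, -16, -16]

Answer: [-16, -16, -16, -16, -16, -16, -16, -16]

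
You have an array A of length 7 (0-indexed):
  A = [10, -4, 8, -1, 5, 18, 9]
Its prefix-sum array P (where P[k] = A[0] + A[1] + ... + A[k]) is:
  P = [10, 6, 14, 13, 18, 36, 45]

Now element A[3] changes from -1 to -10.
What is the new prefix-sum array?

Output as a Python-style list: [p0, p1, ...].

Change: A[3] -1 -> -10, delta = -9
P[k] for k < 3: unchanged (A[3] not included)
P[k] for k >= 3: shift by delta = -9
  P[0] = 10 + 0 = 10
  P[1] = 6 + 0 = 6
  P[2] = 14 + 0 = 14
  P[3] = 13 + -9 = 4
  P[4] = 18 + -9 = 9
  P[5] = 36 + -9 = 27
  P[6] = 45 + -9 = 36

Answer: [10, 6, 14, 4, 9, 27, 36]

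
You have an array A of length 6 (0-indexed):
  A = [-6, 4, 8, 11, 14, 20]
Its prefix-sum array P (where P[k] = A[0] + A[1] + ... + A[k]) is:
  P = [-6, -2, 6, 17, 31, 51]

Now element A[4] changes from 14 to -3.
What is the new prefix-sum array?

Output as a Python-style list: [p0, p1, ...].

Answer: [-6, -2, 6, 17, 14, 34]

Derivation:
Change: A[4] 14 -> -3, delta = -17
P[k] for k < 4: unchanged (A[4] not included)
P[k] for k >= 4: shift by delta = -17
  P[0] = -6 + 0 = -6
  P[1] = -2 + 0 = -2
  P[2] = 6 + 0 = 6
  P[3] = 17 + 0 = 17
  P[4] = 31 + -17 = 14
  P[5] = 51 + -17 = 34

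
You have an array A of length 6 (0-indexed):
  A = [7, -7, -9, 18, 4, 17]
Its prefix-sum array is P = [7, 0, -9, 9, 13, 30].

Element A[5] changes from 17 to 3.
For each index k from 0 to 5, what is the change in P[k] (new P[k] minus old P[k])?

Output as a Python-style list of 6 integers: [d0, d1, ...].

Element change: A[5] 17 -> 3, delta = -14
For k < 5: P[k] unchanged, delta_P[k] = 0
For k >= 5: P[k] shifts by exactly -14
Delta array: [0, 0, 0, 0, 0, -14]

Answer: [0, 0, 0, 0, 0, -14]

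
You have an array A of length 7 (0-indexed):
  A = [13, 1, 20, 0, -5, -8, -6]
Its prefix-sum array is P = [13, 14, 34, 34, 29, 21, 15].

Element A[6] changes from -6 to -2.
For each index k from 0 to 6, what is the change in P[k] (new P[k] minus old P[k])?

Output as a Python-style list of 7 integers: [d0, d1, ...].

Answer: [0, 0, 0, 0, 0, 0, 4]

Derivation:
Element change: A[6] -6 -> -2, delta = 4
For k < 6: P[k] unchanged, delta_P[k] = 0
For k >= 6: P[k] shifts by exactly 4
Delta array: [0, 0, 0, 0, 0, 0, 4]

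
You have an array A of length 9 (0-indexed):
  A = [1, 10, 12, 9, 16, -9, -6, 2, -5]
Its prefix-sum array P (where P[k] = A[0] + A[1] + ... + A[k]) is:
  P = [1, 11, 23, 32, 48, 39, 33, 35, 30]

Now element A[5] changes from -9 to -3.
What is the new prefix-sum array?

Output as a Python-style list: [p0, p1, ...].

Answer: [1, 11, 23, 32, 48, 45, 39, 41, 36]

Derivation:
Change: A[5] -9 -> -3, delta = 6
P[k] for k < 5: unchanged (A[5] not included)
P[k] for k >= 5: shift by delta = 6
  P[0] = 1 + 0 = 1
  P[1] = 11 + 0 = 11
  P[2] = 23 + 0 = 23
  P[3] = 32 + 0 = 32
  P[4] = 48 + 0 = 48
  P[5] = 39 + 6 = 45
  P[6] = 33 + 6 = 39
  P[7] = 35 + 6 = 41
  P[8] = 30 + 6 = 36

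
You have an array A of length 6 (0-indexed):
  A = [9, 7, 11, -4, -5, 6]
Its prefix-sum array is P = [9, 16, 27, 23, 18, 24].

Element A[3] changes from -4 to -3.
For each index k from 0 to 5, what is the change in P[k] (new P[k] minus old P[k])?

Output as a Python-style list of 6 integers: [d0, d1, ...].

Answer: [0, 0, 0, 1, 1, 1]

Derivation:
Element change: A[3] -4 -> -3, delta = 1
For k < 3: P[k] unchanged, delta_P[k] = 0
For k >= 3: P[k] shifts by exactly 1
Delta array: [0, 0, 0, 1, 1, 1]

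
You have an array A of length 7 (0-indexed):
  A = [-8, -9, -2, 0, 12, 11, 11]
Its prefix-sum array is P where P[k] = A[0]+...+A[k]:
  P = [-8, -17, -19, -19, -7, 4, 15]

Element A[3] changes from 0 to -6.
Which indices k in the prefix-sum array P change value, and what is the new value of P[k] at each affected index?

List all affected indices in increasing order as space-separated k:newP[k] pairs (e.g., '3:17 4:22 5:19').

P[k] = A[0] + ... + A[k]
P[k] includes A[3] iff k >= 3
Affected indices: 3, 4, ..., 6; delta = -6
  P[3]: -19 + -6 = -25
  P[4]: -7 + -6 = -13
  P[5]: 4 + -6 = -2
  P[6]: 15 + -6 = 9

Answer: 3:-25 4:-13 5:-2 6:9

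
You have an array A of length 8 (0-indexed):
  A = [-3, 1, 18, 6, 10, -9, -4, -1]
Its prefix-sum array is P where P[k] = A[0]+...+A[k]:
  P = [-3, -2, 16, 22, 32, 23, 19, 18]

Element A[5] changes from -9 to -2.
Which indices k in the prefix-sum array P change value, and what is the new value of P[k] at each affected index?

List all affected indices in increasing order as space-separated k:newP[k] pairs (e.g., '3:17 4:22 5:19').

Answer: 5:30 6:26 7:25

Derivation:
P[k] = A[0] + ... + A[k]
P[k] includes A[5] iff k >= 5
Affected indices: 5, 6, ..., 7; delta = 7
  P[5]: 23 + 7 = 30
  P[6]: 19 + 7 = 26
  P[7]: 18 + 7 = 25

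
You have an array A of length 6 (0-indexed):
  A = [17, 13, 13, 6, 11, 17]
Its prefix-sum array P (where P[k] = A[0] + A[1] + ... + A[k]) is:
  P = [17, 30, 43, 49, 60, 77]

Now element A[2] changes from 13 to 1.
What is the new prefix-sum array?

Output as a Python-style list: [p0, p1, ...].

Change: A[2] 13 -> 1, delta = -12
P[k] for k < 2: unchanged (A[2] not included)
P[k] for k >= 2: shift by delta = -12
  P[0] = 17 + 0 = 17
  P[1] = 30 + 0 = 30
  P[2] = 43 + -12 = 31
  P[3] = 49 + -12 = 37
  P[4] = 60 + -12 = 48
  P[5] = 77 + -12 = 65

Answer: [17, 30, 31, 37, 48, 65]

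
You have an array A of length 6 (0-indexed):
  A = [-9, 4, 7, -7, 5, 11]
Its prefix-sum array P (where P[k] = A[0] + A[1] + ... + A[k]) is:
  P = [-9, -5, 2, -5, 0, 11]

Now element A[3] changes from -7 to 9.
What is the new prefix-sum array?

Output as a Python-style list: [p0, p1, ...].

Change: A[3] -7 -> 9, delta = 16
P[k] for k < 3: unchanged (A[3] not included)
P[k] for k >= 3: shift by delta = 16
  P[0] = -9 + 0 = -9
  P[1] = -5 + 0 = -5
  P[2] = 2 + 0 = 2
  P[3] = -5 + 16 = 11
  P[4] = 0 + 16 = 16
  P[5] = 11 + 16 = 27

Answer: [-9, -5, 2, 11, 16, 27]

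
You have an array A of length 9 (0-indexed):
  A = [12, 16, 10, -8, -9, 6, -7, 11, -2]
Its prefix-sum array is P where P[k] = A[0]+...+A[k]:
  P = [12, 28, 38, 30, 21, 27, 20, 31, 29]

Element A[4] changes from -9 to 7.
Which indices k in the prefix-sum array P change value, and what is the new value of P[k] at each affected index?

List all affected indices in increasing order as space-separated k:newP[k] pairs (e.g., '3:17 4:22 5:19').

P[k] = A[0] + ... + A[k]
P[k] includes A[4] iff k >= 4
Affected indices: 4, 5, ..., 8; delta = 16
  P[4]: 21 + 16 = 37
  P[5]: 27 + 16 = 43
  P[6]: 20 + 16 = 36
  P[7]: 31 + 16 = 47
  P[8]: 29 + 16 = 45

Answer: 4:37 5:43 6:36 7:47 8:45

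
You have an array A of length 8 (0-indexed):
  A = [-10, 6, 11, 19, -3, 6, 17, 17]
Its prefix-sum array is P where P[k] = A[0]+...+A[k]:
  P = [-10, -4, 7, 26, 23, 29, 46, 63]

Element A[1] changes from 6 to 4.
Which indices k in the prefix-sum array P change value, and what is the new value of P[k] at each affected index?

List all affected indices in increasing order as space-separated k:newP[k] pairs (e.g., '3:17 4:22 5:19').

P[k] = A[0] + ... + A[k]
P[k] includes A[1] iff k >= 1
Affected indices: 1, 2, ..., 7; delta = -2
  P[1]: -4 + -2 = -6
  P[2]: 7 + -2 = 5
  P[3]: 26 + -2 = 24
  P[4]: 23 + -2 = 21
  P[5]: 29 + -2 = 27
  P[6]: 46 + -2 = 44
  P[7]: 63 + -2 = 61

Answer: 1:-6 2:5 3:24 4:21 5:27 6:44 7:61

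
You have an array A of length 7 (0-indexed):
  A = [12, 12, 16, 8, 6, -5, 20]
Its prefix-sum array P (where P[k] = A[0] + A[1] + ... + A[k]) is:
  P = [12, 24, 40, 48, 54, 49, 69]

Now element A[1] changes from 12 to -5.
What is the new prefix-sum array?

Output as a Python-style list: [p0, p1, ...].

Change: A[1] 12 -> -5, delta = -17
P[k] for k < 1: unchanged (A[1] not included)
P[k] for k >= 1: shift by delta = -17
  P[0] = 12 + 0 = 12
  P[1] = 24 + -17 = 7
  P[2] = 40 + -17 = 23
  P[3] = 48 + -17 = 31
  P[4] = 54 + -17 = 37
  P[5] = 49 + -17 = 32
  P[6] = 69 + -17 = 52

Answer: [12, 7, 23, 31, 37, 32, 52]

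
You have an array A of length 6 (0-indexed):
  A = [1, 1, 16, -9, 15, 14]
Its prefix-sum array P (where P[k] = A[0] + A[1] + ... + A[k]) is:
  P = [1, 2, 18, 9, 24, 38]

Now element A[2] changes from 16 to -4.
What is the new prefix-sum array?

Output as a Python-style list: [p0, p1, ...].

Answer: [1, 2, -2, -11, 4, 18]

Derivation:
Change: A[2] 16 -> -4, delta = -20
P[k] for k < 2: unchanged (A[2] not included)
P[k] for k >= 2: shift by delta = -20
  P[0] = 1 + 0 = 1
  P[1] = 2 + 0 = 2
  P[2] = 18 + -20 = -2
  P[3] = 9 + -20 = -11
  P[4] = 24 + -20 = 4
  P[5] = 38 + -20 = 18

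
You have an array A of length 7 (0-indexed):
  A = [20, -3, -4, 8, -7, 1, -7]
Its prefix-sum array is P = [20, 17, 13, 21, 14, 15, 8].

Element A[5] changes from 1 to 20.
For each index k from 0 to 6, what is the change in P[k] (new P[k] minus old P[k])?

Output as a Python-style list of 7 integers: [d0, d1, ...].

Answer: [0, 0, 0, 0, 0, 19, 19]

Derivation:
Element change: A[5] 1 -> 20, delta = 19
For k < 5: P[k] unchanged, delta_P[k] = 0
For k >= 5: P[k] shifts by exactly 19
Delta array: [0, 0, 0, 0, 0, 19, 19]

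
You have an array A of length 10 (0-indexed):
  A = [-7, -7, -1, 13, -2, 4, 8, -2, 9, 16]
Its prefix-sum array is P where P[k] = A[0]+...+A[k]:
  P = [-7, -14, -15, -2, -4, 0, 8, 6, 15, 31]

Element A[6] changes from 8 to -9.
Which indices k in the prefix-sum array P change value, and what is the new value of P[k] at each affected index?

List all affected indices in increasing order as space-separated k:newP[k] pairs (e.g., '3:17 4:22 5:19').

P[k] = A[0] + ... + A[k]
P[k] includes A[6] iff k >= 6
Affected indices: 6, 7, ..., 9; delta = -17
  P[6]: 8 + -17 = -9
  P[7]: 6 + -17 = -11
  P[8]: 15 + -17 = -2
  P[9]: 31 + -17 = 14

Answer: 6:-9 7:-11 8:-2 9:14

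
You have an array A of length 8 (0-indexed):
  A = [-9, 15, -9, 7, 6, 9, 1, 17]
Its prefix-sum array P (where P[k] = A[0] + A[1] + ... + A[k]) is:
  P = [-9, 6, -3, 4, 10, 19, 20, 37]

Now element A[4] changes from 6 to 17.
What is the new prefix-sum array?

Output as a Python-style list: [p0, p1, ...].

Change: A[4] 6 -> 17, delta = 11
P[k] for k < 4: unchanged (A[4] not included)
P[k] for k >= 4: shift by delta = 11
  P[0] = -9 + 0 = -9
  P[1] = 6 + 0 = 6
  P[2] = -3 + 0 = -3
  P[3] = 4 + 0 = 4
  P[4] = 10 + 11 = 21
  P[5] = 19 + 11 = 30
  P[6] = 20 + 11 = 31
  P[7] = 37 + 11 = 48

Answer: [-9, 6, -3, 4, 21, 30, 31, 48]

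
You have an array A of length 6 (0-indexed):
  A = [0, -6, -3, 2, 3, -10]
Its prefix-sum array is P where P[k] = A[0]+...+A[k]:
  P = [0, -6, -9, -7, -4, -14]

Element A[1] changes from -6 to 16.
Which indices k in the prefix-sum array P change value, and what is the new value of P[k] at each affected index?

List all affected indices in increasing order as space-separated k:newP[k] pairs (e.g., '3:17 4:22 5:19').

Answer: 1:16 2:13 3:15 4:18 5:8

Derivation:
P[k] = A[0] + ... + A[k]
P[k] includes A[1] iff k >= 1
Affected indices: 1, 2, ..., 5; delta = 22
  P[1]: -6 + 22 = 16
  P[2]: -9 + 22 = 13
  P[3]: -7 + 22 = 15
  P[4]: -4 + 22 = 18
  P[5]: -14 + 22 = 8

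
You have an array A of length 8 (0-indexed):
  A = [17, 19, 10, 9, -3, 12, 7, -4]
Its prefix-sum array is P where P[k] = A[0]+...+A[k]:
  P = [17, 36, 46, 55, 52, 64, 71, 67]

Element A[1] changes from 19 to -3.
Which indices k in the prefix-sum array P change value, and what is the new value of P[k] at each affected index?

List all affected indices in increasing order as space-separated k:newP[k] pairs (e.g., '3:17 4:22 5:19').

P[k] = A[0] + ... + A[k]
P[k] includes A[1] iff k >= 1
Affected indices: 1, 2, ..., 7; delta = -22
  P[1]: 36 + -22 = 14
  P[2]: 46 + -22 = 24
  P[3]: 55 + -22 = 33
  P[4]: 52 + -22 = 30
  P[5]: 64 + -22 = 42
  P[6]: 71 + -22 = 49
  P[7]: 67 + -22 = 45

Answer: 1:14 2:24 3:33 4:30 5:42 6:49 7:45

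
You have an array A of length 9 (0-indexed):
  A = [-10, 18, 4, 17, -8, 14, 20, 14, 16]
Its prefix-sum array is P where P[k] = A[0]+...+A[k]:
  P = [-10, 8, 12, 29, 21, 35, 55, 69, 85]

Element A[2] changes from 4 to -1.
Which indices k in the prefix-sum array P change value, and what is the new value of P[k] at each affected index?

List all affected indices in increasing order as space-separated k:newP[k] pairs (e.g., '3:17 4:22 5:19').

P[k] = A[0] + ... + A[k]
P[k] includes A[2] iff k >= 2
Affected indices: 2, 3, ..., 8; delta = -5
  P[2]: 12 + -5 = 7
  P[3]: 29 + -5 = 24
  P[4]: 21 + -5 = 16
  P[5]: 35 + -5 = 30
  P[6]: 55 + -5 = 50
  P[7]: 69 + -5 = 64
  P[8]: 85 + -5 = 80

Answer: 2:7 3:24 4:16 5:30 6:50 7:64 8:80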